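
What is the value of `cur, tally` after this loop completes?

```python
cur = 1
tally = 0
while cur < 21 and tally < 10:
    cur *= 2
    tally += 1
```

Double until >= 21 or 10 iterations
`cur, tally` takes the values: (1, 0) → (2, 0) → (2, 1) → (4, 1) → (4, 2) → (8, 2) → (8, 3) → (16, 3) → (16, 4) → (32, 4) → (32, 5)

Answer: 32, 5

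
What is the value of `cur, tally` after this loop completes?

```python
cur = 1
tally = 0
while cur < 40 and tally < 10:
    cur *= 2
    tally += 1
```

Double until >= 40 or 10 iterations
`cur, tally` takes the values: (1, 0) → (2, 0) → (2, 1) → (4, 1) → (4, 2) → (8, 2) → (8, 3) → (16, 3) → (16, 4) → (32, 4) → (32, 5) → (64, 5) → (64, 6)

Answer: 64, 6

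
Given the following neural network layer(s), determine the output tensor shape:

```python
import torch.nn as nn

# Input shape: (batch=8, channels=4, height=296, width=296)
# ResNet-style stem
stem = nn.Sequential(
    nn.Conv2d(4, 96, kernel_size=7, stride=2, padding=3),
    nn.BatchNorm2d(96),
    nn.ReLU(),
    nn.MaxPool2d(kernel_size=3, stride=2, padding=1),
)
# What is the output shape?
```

Input: (8, 4, 296, 296) -> after Conv2d 7x7 stride=2: (8, 96, 148, 148) -> Output: (8, 96, 74, 74)

Answer: (8, 96, 74, 74)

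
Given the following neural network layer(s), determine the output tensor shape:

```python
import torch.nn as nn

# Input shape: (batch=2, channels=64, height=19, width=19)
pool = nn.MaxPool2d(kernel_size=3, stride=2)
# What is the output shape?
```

Input: (2, 64, 19, 19) -> Output: (2, 64, 9, 9)

Answer: (2, 64, 9, 9)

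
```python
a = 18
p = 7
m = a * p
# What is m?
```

Trace:
`a = 18` → a = 18
`p = 7` → p = 7
`m = a * p` → m = 126
So m = 126

Answer: 126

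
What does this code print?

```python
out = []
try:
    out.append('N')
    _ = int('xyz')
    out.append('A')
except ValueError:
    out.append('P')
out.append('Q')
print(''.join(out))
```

Execution trace: 'N' (try body) → 'P' (except ValueError) → 'Q' (after the try/except). Output: NPQ

Answer: NPQ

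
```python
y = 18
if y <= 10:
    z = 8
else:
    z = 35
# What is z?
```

Trace:
`y = 18` → y = 18
`if y <= 10: ...` → y <= 10 is False, take else branch → z = 35
So z = 35

Answer: 35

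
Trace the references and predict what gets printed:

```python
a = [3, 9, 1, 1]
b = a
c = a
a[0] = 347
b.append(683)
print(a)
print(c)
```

Key concept: multiple aliases.
Step by step:
`a = [3, 9, 1, 1]` → a = [3, 9, 1, 1]
`b = a` → b = [3, 9, 1, 1] (same object as a)
`c = a` → c = [3, 9, 1, 1] (same object as a, b)
`a[0] = 347` → a = [347, 9, 1, 1] (same object as b, c); b = [347, 9, 1, 1] (same object as a, c); c = [347, 9, 1, 1] (same object as a, b)
`b.append(683)` → a = [347, 9, 1, 1, 683] (same object as b, c); b = [347, 9, 1, 1, 683] (same object as a, c); c = [347, 9, 1, 1, 683] (same object as a, b)
`print(a)` → prints [347, 9, 1, 1, 683]
`print(c)` → prints [347, 9, 1, 1, 683]

Answer:
[347, 9, 1, 1, 683]
[347, 9, 1, 1, 683]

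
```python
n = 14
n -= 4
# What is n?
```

Trace:
`n = 14` → n = 14
`n -= 4` → n = 10
So n = 10

Answer: 10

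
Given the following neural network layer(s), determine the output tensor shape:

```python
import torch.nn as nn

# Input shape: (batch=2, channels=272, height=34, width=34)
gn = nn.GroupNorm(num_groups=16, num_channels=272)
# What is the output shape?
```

Input: (2, 272, 34, 34) -> Output: (2, 272, 34, 34)

Answer: (2, 272, 34, 34)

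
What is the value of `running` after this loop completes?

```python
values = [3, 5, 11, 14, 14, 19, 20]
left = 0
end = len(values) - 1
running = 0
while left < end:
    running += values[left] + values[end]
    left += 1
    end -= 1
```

Sum of pairs from ends
`running` takes the values: 0 → 23 → 47 → 72

Answer: 72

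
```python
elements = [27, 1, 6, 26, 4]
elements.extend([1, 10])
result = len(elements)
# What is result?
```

Trace:
`elements = [27, 1, 6, 26, 4]` → elements = [27, 1, 6, 26, 4]
`elements.extend([1, 10])` → elements = [27, 1, 6, 26, 4, 1, 10]
`result = len(elements)` → result = 7
So result = 7

Answer: 7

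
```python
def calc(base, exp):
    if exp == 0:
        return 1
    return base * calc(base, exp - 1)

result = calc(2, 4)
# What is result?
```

calc(2, 4) = 2 * 2 * 2 * 2 = 16

Answer: 16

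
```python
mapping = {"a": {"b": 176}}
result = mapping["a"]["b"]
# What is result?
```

Trace:
`mapping = {"a": {"b": 176}}` → mapping = {'a': {'b': 176}}
`result = mapping["a"]["b"]` → result = 176
So result = 176

Answer: 176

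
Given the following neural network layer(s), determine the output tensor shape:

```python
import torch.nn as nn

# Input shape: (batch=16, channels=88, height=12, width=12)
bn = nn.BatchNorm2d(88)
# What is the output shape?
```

Input: (16, 88, 12, 12) -> Output: (16, 88, 12, 12)

Answer: (16, 88, 12, 12)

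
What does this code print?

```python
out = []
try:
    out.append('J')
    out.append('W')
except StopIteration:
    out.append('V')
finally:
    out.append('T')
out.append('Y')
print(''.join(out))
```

Execution trace: 'J' (try body) → 'W' (try body, no exception) → 'T' (finally) → 'Y' (after the try/except). Output: JWTY

Answer: JWTY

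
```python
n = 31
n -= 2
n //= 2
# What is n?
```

Trace:
`n = 31` → n = 31
`n -= 2` → n = 29
`n //= 2` → n = 14
So n = 14

Answer: 14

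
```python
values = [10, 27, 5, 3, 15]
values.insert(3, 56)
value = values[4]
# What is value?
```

Trace:
`values = [10, 27, 5, 3, 15]` → values = [10, 27, 5, 3, 15]
`values.insert(3, 56)` → values = [10, 27, 5, 56, 3, 15]
`value = values[4]` → value = 3
So value = 3

Answer: 3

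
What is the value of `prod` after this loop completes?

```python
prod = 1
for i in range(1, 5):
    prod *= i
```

4! = 24
`prod` takes the values: 1 → 2 → 6 → 24

Answer: 24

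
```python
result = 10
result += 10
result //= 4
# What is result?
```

Trace:
`result = 10` → result = 10
`result += 10` → result = 20
`result //= 4` → result = 5
So result = 5

Answer: 5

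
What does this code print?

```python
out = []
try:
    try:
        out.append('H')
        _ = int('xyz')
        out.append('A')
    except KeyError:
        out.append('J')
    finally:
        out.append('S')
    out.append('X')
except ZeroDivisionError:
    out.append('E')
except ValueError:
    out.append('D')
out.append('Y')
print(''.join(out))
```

Execution trace: 'H' (inner try body) → 'S' (inner finally) → 'D' (except ValueError) → 'Y' (after the try/except). Output: HSDY

Answer: HSDY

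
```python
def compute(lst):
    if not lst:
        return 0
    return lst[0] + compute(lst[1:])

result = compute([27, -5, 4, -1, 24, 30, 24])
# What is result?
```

27 + (-5) + 4 + (-1) + 24 + 30 + 24 + 0 = 103

Answer: 103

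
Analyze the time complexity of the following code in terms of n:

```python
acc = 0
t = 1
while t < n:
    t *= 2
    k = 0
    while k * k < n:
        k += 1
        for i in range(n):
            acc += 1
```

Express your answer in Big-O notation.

Each loop level contributes: log n × √n × n. Multiplying the contributions gives O(n√n log n).

Answer: O(n√n log n)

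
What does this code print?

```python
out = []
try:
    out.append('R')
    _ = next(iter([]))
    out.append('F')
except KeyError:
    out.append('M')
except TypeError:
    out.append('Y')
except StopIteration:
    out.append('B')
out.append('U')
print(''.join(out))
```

Execution trace: 'R' (try body) → 'B' (except StopIteration) → 'U' (after the try/except). Output: RBU

Answer: RBU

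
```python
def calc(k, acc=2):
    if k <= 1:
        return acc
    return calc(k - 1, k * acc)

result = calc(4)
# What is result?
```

Accumulator trace (n, acc): (4, 2) -> (3, 8) -> (2, 24) -> (1, 48) -> return 48

Answer: 48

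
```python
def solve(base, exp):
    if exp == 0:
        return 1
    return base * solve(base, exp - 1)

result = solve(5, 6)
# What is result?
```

solve(5, 6) = 5 * 5 * 5 * 5 * 5 * 5 = 15625

Answer: 15625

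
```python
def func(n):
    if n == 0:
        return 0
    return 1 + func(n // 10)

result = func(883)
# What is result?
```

Count of digits of 883: 3

Answer: 3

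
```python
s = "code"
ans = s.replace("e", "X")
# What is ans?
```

Trace:
`s = "code"` → s = 'code'
`ans = s.replace("e", "X")` → ans = 'codX'
So ans = 'codX'

Answer: 'codX'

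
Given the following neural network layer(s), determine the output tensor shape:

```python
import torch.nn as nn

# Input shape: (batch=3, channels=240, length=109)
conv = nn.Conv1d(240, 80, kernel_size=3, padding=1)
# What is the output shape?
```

Input: (3, 240, 109) -> Output: (3, 80, 109)

Answer: (3, 80, 109)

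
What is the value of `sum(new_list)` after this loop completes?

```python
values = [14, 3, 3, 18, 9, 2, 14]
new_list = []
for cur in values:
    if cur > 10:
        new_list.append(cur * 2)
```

Sum of doubled values > 10
`new_list` takes the values: [] → [28] → [28, 36] → [28, 36, 28]
So `sum(new_list)` = 92

Answer: 92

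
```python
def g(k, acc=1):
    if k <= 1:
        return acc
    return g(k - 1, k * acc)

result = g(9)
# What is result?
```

Accumulator trace (n, acc): (9, 1) -> (8, 9) -> (7, 72) -> (6, 504) -> (5, 3024) -> (4, 15120) -> (3, 60480) -> (2, 181440) -> (1, 362880) -> return 362880

Answer: 362880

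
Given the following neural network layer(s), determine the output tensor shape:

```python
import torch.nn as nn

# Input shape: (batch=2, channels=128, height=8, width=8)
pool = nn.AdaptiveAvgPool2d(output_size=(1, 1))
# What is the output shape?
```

Input: (2, 128, 8, 8) -> Output: (2, 128, 1, 1)

Answer: (2, 128, 1, 1)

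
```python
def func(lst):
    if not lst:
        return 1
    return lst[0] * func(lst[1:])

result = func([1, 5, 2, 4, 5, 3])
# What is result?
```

Product over [1, 5, 2, 4, 5, 3] = 1 * 5 * 2 * 4 * 5 * 3 = 600

Answer: 600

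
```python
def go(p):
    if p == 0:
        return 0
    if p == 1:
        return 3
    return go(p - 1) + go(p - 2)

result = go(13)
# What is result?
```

Build up from base cases: go(0)=0, go(1)=3, go(2)=3, go(3)=6, go(4)=9, go(5)=15, go(6)=24, ..., go(13)=699

Answer: 699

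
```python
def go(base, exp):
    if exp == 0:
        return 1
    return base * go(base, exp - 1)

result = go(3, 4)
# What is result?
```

go(3, 4) = 3 * 3 * 3 * 3 = 81

Answer: 81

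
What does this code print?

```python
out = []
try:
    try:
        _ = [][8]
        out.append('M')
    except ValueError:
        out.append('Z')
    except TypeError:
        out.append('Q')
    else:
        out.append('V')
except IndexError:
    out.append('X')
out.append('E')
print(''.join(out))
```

Execution trace: 'X' (outer except IndexError) → 'E' (after the try/except). Output: XE

Answer: XE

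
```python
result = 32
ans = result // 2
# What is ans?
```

Trace:
`result = 32` → result = 32
`ans = result // 2` → ans = 16
So ans = 16

Answer: 16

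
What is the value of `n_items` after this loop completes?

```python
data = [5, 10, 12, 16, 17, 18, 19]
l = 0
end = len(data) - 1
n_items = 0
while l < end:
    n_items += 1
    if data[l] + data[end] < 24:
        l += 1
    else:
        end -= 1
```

Steps to find pair summing to 24
`n_items` takes the values: 0 → 1 → 2 → 3 → 4 → 5 → 6

Answer: 6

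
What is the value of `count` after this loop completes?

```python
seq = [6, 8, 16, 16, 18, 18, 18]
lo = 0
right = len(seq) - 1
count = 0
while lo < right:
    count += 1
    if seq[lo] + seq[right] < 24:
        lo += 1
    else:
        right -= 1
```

Steps to find pair summing to 24
`count` takes the values: 0 → 1 → 2 → 3 → 4 → 5 → 6

Answer: 6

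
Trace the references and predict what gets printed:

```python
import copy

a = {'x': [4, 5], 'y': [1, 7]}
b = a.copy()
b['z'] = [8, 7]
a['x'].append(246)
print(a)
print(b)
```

Key concept: shallow copy of dict with mutable values.
Step by step:
`a = {'x': [4, 5], 'y': [1, 7]}` → a = {'x': [4, 5], 'y': [1, 7]}
`b = a.copy()` → b = {'x': [4, 5], 'y': [1, 7]}
`b['z'] = [8, 7]` → b = {'x': [4, 5], 'y': [1, 7], 'z': [8, 7]}
`a['x'].append(246)` → a = {'x': [4, 5, 246], 'y': [1, 7]}; b = {'x': [4, 5, 246], 'y': [1, 7], 'z': [8, 7]}
`print(a)` → prints {'x': [4, 5, 246], 'y': [1, 7]}
`print(b)` → prints {'x': [4, 5, 246], 'y': [1, 7], 'z': [8, 7]}

Answer:
{'x': [4, 5, 246], 'y': [1, 7]}
{'x': [4, 5, 246], 'y': [1, 7], 'z': [8, 7]}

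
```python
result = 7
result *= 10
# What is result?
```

Trace:
`result = 7` → result = 7
`result *= 10` → result = 70
So result = 70

Answer: 70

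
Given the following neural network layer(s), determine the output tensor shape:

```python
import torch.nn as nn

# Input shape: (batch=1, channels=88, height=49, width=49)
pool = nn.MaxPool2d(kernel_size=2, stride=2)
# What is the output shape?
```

Input: (1, 88, 49, 49) -> Output: (1, 88, 24, 24)

Answer: (1, 88, 24, 24)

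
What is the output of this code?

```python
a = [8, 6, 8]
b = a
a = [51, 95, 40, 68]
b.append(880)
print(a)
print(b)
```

Key concept: rebinding vs mutation: a is rebound to a new list, b still points at the original.
Step by step:
`a = [8, 6, 8]` → a = [8, 6, 8]
`b = a` → b = [8, 6, 8] (same object as a)
`a = [51, 95, 40, 68]` → a = [51, 95, 40, 68]
`b.append(880)` → b = [8, 6, 8, 880]
`print(a)` → prints [51, 95, 40, 68]
`print(b)` → prints [8, 6, 8, 880]

Answer:
[51, 95, 40, 68]
[8, 6, 8, 880]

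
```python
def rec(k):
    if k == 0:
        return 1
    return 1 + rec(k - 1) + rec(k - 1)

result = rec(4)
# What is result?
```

rec(k) = 1 + 2·rec(k-1), rec(0)=1. Closed form: (1+1)·2^4 - 1 = 31.

Answer: 31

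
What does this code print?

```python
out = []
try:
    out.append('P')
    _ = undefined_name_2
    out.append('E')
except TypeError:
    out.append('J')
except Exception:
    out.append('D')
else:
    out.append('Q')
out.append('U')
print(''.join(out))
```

Execution trace: 'P' (try body) → 'D' (except Exception) → 'U' (after the try/except). Output: PDU

Answer: PDU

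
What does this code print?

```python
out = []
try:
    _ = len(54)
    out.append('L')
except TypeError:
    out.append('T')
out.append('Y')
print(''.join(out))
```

Execution trace: 'T' (except TypeError) → 'Y' (after the try/except). Output: TY

Answer: TY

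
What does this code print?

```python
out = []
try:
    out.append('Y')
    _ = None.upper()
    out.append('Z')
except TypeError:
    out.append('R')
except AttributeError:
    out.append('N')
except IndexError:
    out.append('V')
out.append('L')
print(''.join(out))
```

Execution trace: 'Y' (try body) → 'N' (except AttributeError) → 'L' (after the try/except). Output: YNL

Answer: YNL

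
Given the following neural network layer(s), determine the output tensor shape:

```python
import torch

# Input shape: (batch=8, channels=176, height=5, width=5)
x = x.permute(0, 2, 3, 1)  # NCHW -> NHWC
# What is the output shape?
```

Input: (8, 176, 5, 5) -> Output: (8, 5, 5, 176)

Answer: (8, 5, 5, 176)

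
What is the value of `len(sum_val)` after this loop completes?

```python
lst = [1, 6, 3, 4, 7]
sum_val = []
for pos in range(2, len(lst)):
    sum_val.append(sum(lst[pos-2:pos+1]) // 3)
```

Number of 3-element averages
`sum_val` takes the values: [] → [3] → [3, 4] → [3, 4, 4]
So `len(sum_val)` = 3

Answer: 3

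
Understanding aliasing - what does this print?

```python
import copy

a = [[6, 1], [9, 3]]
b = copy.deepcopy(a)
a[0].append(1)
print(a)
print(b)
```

Key concept: deep copy is fully independent.
Step by step:
`a = [[6, 1], [9, 3]]` → a = [[6, 1], [9, 3]]
`b = copy.deepcopy(a)` → b = [[6, 1], [9, 3]]
`a[0].append(1)` → a = [[6, 1, 1], [9, 3]]
`print(a)` → prints [[6, 1, 1], [9, 3]]
`print(b)` → prints [[6, 1], [9, 3]]

Answer:
[[6, 1, 1], [9, 3]]
[[6, 1], [9, 3]]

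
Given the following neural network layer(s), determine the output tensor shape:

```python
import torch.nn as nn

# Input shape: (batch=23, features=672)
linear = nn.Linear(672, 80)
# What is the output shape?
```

Input: (23, 672) -> Output: (23, 80)

Answer: (23, 80)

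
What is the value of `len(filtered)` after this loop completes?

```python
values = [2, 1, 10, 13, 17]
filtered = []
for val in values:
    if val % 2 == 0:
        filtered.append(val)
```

Count even numbers in [2, 1, 10, 13, 17]
`filtered` takes the values: [] → [2] → [2, 10]
So `len(filtered)` = 2

Answer: 2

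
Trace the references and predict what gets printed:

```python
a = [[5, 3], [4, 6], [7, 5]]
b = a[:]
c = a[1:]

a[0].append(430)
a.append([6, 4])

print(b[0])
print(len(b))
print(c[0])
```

Key concept: slice with nested mutation.
Step by step:
`a = [[5, 3], [4, 6], [7, 5]]` → a = [[5, 3], [4, 6], [7, 5]]
`b = a[:]` → b = [[5, 3], [4, 6], [7, 5]]
`c = a[1:]` → c = [[4, 6], [7, 5]]
`a[0].append(430)` → a = [[5, 3, 430], [4, 6], [7, 5]]; b = [[5, 3, 430], [4, 6], [7, 5]]
`a.append([6, 4])` → a = [[5, 3, 430], [4, 6], [7, 5], [6, 4]]
`print(b[0])` → prints [5, 3, 430]
`print(len(b))` → prints 3
`print(c[0])` → prints [4, 6]

Answer:
[5, 3, 430]
3
[4, 6]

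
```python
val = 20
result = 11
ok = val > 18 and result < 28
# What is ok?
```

Trace:
`val = 20` → val = 20
`result = 11` → result = 11
`ok = val > 18 and result < 28` → ok = True
So ok = True

Answer: True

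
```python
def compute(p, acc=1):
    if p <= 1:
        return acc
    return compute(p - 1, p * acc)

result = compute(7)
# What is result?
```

Accumulator trace (n, acc): (7, 1) -> (6, 7) -> (5, 42) -> (4, 210) -> (3, 840) -> (2, 2520) -> (1, 5040) -> return 5040

Answer: 5040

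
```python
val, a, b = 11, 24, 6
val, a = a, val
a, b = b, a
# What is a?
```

Trace:
`val, a, b = 11, 24, 6` → val = 11; a = 24; b = 6
`val, a = a, val` → val = 24; a = 11
`a, b = b, a` → a = 6; b = 11
So a = 6

Answer: 6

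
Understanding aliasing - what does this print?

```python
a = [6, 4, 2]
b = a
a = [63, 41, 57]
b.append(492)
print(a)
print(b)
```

Key concept: rebinding vs mutation: a is rebound to a new list, b still points at the original.
Step by step:
`a = [6, 4, 2]` → a = [6, 4, 2]
`b = a` → b = [6, 4, 2] (same object as a)
`a = [63, 41, 57]` → a = [63, 41, 57]
`b.append(492)` → b = [6, 4, 2, 492]
`print(a)` → prints [63, 41, 57]
`print(b)` → prints [6, 4, 2, 492]

Answer:
[63, 41, 57]
[6, 4, 2, 492]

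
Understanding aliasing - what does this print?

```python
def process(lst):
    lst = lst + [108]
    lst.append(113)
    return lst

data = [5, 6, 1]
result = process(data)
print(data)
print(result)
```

Key concept: rebinding parameter vs mutation.
Step by step:
`data = [5, 6, 1]` → data = [5, 6, 1]
`result = process(data)` → result = [5, 6, 1, 108, 113]
`print(data)` → prints [5, 6, 1]
`print(result)` → prints [5, 6, 1, 108, 113]

Answer:
[5, 6, 1]
[5, 6, 1, 108, 113]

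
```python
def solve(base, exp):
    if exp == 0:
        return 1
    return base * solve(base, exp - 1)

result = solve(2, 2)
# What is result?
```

solve(2, 2) = 2 * 2 = 4

Answer: 4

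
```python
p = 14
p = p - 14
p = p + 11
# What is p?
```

Trace:
`p = 14` → p = 14
`p = p - 14` → p = 0
`p = p + 11` → p = 11
So p = 11

Answer: 11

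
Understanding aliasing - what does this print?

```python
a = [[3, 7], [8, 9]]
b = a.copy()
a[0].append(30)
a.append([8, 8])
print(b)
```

Key concept: shallow copy with nested lists.
Step by step:
`a = [[3, 7], [8, 9]]` → a = [[3, 7], [8, 9]]
`b = a.copy()` → b = [[3, 7], [8, 9]]
`a[0].append(30)` → a = [[3, 7, 30], [8, 9]]; b = [[3, 7, 30], [8, 9]]
`a.append([8, 8])` → a = [[3, 7, 30], [8, 9], [8, 8]]
`print(b)` → prints [[3, 7, 30], [8, 9]]

Answer: [[3, 7, 30], [8, 9]]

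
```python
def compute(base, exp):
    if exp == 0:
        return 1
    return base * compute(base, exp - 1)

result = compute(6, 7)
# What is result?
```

compute(6, 7) = 6 * 6 * 6 * 6 * 6 * 6 * 6 = 279936

Answer: 279936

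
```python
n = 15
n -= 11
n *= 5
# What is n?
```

Trace:
`n = 15` → n = 15
`n -= 11` → n = 4
`n *= 5` → n = 20
So n = 20

Answer: 20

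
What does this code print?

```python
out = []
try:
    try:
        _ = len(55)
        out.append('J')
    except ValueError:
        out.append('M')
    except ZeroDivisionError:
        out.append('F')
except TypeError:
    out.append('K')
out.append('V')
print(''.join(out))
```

Execution trace: 'K' (outer except TypeError) → 'V' (after the try/except). Output: KV

Answer: KV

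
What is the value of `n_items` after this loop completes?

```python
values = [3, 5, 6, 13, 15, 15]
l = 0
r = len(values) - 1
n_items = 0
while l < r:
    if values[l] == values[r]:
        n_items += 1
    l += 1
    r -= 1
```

Count matching pairs from ends
`n_items` takes the values: 0

Answer: 0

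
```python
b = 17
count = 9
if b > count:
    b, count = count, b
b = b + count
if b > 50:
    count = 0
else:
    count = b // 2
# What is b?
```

Trace:
`b = 17` → b = 17
`count = 9` → count = 9
`if b > count: ...` → b > count is True → b = 9; count = 17
`b = b + count` → b = 26
`if b > 50: ...` → b > 50 is False, take else branch → count = 13
So b = 26

Answer: 26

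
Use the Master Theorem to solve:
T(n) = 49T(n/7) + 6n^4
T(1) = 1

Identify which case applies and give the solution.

a=49, b=7, f(n)=6n^4. log_7(49) = 2. Since c=4 > 2 and the regularity condition holds (49(n/7)^4 = (49/7^4)n^4 with 49/7^4 < 1), Case 3 applies: T(n) = Θ(f(n)) = O(n^4).

Answer: O(n^4) - Case 3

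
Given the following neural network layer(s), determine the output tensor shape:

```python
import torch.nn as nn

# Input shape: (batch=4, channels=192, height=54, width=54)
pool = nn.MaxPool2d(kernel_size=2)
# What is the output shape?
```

Input: (4, 192, 54, 54) -> Output: (4, 192, 27, 27)

Answer: (4, 192, 27, 27)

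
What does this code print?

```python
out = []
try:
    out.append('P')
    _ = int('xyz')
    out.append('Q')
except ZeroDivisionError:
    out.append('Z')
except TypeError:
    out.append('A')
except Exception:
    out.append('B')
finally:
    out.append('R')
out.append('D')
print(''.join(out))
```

Execution trace: 'P' (try body) → 'B' (except Exception) → 'R' (finally) → 'D' (after the try/except). Output: PBRD

Answer: PBRD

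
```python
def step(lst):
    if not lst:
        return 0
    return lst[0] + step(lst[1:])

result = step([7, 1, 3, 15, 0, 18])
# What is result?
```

7 + 1 + 3 + 15 + 0 + 18 + 0 = 44

Answer: 44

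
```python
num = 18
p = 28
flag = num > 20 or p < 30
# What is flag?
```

Trace:
`num = 18` → num = 18
`p = 28` → p = 28
`flag = num > 20 or p < 30` → flag = True
So flag = True

Answer: True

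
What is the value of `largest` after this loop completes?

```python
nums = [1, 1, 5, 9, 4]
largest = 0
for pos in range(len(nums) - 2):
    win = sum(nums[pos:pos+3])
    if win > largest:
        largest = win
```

Max sum of 3-element window in [1, 1, 5, 9, 4]
`largest` takes the values: 0 → 7 → 15 → 18

Answer: 18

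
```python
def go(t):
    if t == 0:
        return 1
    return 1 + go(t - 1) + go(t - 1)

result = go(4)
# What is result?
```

go(t) = 1 + 2·go(t-1), go(0)=1. Closed form: (1+1)·2^4 - 1 = 31.

Answer: 31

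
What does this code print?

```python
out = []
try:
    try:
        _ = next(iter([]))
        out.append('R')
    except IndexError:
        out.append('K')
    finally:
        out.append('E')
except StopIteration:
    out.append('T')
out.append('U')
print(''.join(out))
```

Execution trace: 'E' (finally) → 'T' (outer except StopIteration) → 'U' (after the try/except). Output: ETU

Answer: ETU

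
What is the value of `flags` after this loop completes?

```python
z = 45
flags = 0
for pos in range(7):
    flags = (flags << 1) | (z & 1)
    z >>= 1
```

Reverse lowest 7 bits of 45
`flags` takes the values: 0 → 1 → 2 → 5 → 11 → 22 → 45 → 90

Answer: 90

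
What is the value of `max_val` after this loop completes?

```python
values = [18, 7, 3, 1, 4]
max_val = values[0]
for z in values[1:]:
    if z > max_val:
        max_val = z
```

Maximum of [18, 7, 3, 1, 4]
`max_val` takes the values: 18

Answer: 18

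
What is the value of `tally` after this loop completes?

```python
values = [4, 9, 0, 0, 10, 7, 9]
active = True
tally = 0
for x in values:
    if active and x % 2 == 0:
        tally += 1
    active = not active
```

Count even values at even positions
`tally` takes the values: 0 → 1 → 2 → 3

Answer: 3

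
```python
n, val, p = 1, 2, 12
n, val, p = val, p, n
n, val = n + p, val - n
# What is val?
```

Trace:
`n, val, p = 1, 2, 12` → n = 1; val = 2; p = 12
`n, val, p = val, p, n` → n = 2; val = 12; p = 1
`n, val = n + p, val - n` → n = 3; val = 10
So val = 10

Answer: 10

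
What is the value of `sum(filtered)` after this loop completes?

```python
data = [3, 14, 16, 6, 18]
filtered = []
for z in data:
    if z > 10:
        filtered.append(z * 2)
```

Sum of doubled values > 10
`filtered` takes the values: [] → [28] → [28, 32] → [28, 32, 36]
So `sum(filtered)` = 96

Answer: 96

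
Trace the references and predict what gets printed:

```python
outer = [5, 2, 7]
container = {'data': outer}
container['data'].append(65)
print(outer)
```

Key concept: dict holds reference to list.
Step by step:
`outer = [5, 2, 7]` → outer = [5, 2, 7]
`container = {'data': outer}` → container = {'data': [5, 2, 7]}
`container['data'].append(65)` → outer = [5, 2, 7, 65]; container = {'data': [5, 2, 7, 65]}
`print(outer)` → prints [5, 2, 7, 65]

Answer: [5, 2, 7, 65]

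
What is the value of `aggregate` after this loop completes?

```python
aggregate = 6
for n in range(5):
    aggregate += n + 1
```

Start at 6, add 1 to 5 = 21
`aggregate` takes the values: 6 → 7 → 9 → 12 → 16 → 21

Answer: 21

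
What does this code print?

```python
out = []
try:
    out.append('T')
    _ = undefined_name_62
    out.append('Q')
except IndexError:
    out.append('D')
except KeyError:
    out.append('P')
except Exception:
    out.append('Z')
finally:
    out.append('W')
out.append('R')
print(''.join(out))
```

Execution trace: 'T' (try body) → 'Z' (except Exception) → 'W' (finally) → 'R' (after the try/except). Output: TZWR

Answer: TZWR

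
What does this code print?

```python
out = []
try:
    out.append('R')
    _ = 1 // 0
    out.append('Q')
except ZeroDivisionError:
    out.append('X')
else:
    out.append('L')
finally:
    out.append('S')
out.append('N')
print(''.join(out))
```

Execution trace: 'R' (try body) → 'X' (except ZeroDivisionError) → 'S' (finally) → 'N' (after the try/except). Output: RXSN

Answer: RXSN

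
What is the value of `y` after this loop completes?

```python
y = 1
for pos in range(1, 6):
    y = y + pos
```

Start at 1, add 1 through 5
`y` takes the values: 1 → 2 → 4 → 7 → 11 → 16

Answer: 16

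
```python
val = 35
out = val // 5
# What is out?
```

Trace:
`val = 35` → val = 35
`out = val // 5` → out = 7
So out = 7

Answer: 7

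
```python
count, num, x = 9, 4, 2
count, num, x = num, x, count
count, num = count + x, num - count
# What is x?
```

Trace:
`count, num, x = 9, 4, 2` → count = 9; num = 4; x = 2
`count, num, x = num, x, count` → count = 4; num = 2; x = 9
`count, num = count + x, num - count` → count = 13; num = -2
So x = 9

Answer: 9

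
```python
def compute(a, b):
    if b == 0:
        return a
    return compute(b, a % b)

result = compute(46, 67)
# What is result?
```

compute(46, 67) -> compute(67, 46) -> compute(46, 21) -> compute(21, 4) -> compute(4, 1) -> compute(1, 0) -> 1

Answer: 1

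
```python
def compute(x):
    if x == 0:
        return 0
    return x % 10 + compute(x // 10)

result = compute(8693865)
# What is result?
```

Sum of digits of 8693865: 5 + 6 + 8 + 3 + 9 + 6 + 8 = 45

Answer: 45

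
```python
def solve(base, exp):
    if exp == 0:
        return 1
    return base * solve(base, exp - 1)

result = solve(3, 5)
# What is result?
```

solve(3, 5) = 3 * 3 * 3 * 3 * 3 = 243

Answer: 243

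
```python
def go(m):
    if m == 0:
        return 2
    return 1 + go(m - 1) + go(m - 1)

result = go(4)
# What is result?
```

go(m) = 1 + 2·go(m-1), go(0)=2. Closed form: (2+1)·2^4 - 1 = 47.

Answer: 47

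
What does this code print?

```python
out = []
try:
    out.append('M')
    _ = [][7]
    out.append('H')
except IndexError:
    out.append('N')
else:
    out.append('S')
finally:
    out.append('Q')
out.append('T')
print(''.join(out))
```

Execution trace: 'M' (try body) → 'N' (except IndexError) → 'Q' (finally) → 'T' (after the try/except). Output: MNQT

Answer: MNQT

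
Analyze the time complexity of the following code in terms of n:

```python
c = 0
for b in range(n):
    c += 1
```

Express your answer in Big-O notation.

Each loop level contributes: n. Multiplying the contributions gives O(n).

Answer: O(n)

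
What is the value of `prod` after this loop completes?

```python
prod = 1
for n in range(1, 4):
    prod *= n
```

3! = 6
`prod` takes the values: 1 → 2 → 6

Answer: 6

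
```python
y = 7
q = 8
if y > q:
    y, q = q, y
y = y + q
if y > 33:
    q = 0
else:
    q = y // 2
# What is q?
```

Trace:
`y = 7` → y = 7
`q = 8` → q = 8
`if y > q: ...` → y > q is False → no variable changes
`y = y + q` → y = 15
`if y > 33: ...` → y > 33 is False, take else branch → q = 7
So q = 7

Answer: 7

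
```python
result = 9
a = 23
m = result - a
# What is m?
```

Trace:
`result = 9` → result = 9
`a = 23` → a = 23
`m = result - a` → m = -14
So m = -14

Answer: -14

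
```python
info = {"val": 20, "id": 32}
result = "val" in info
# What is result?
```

Trace:
`info = {"val": 20, "id": 32}` → info = {'val': 20, 'id': 32}
`result = "val" in info` → result = True
So result = True

Answer: True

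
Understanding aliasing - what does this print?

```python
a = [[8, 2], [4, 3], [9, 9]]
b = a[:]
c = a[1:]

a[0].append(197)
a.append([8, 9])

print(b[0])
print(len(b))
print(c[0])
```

Key concept: slice with nested mutation.
Step by step:
`a = [[8, 2], [4, 3], [9, 9]]` → a = [[8, 2], [4, 3], [9, 9]]
`b = a[:]` → b = [[8, 2], [4, 3], [9, 9]]
`c = a[1:]` → c = [[4, 3], [9, 9]]
`a[0].append(197)` → a = [[8, 2, 197], [4, 3], [9, 9]]; b = [[8, 2, 197], [4, 3], [9, 9]]
`a.append([8, 9])` → a = [[8, 2, 197], [4, 3], [9, 9], [8, 9]]
`print(b[0])` → prints [8, 2, 197]
`print(len(b))` → prints 3
`print(c[0])` → prints [4, 3]

Answer:
[8, 2, 197]
3
[4, 3]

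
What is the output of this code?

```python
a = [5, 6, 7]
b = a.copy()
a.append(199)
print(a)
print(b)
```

Key concept: list.copy() creates independent copy.
Step by step:
`a = [5, 6, 7]` → a = [5, 6, 7]
`b = a.copy()` → b = [5, 6, 7]
`a.append(199)` → a = [5, 6, 7, 199]
`print(a)` → prints [5, 6, 7, 199]
`print(b)` → prints [5, 6, 7]

Answer:
[5, 6, 7, 199]
[5, 6, 7]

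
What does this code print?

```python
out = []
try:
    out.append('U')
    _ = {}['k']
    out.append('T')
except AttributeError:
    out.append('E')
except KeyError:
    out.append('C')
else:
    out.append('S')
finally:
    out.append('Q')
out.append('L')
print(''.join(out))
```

Execution trace: 'U' (try body) → 'C' (except KeyError) → 'Q' (finally) → 'L' (after the try/except). Output: UCQL

Answer: UCQL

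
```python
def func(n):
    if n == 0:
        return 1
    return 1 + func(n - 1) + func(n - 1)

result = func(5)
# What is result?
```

func(n) = 1 + 2·func(n-1), func(0)=1. Closed form: (1+1)·2^5 - 1 = 63.

Answer: 63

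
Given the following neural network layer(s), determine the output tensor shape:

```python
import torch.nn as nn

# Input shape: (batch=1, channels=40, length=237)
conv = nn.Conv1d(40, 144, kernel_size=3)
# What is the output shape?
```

Input: (1, 40, 237) -> Output: (1, 144, 235)

Answer: (1, 144, 235)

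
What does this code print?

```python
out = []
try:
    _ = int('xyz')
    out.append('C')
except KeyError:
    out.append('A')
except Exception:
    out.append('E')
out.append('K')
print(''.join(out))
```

Execution trace: 'E' (except Exception) → 'K' (after the try/except). Output: EK

Answer: EK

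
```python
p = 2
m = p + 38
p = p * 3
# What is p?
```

Trace:
`p = 2` → p = 2
`m = p + 38` → m = 40
`p = p * 3` → p = 6
So p = 6

Answer: 6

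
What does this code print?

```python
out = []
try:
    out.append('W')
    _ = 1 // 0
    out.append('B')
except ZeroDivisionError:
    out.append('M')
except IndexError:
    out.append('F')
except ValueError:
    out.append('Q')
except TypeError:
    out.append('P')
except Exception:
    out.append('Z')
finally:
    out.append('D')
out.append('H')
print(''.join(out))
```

Execution trace: 'W' (try body) → 'M' (except ZeroDivisionError) → 'D' (finally) → 'H' (after the try/except). Output: WMDH

Answer: WMDH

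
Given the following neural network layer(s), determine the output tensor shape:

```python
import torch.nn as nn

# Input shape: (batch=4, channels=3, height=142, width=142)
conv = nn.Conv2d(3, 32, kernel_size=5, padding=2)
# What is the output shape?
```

Input: (4, 3, 142, 142) -> Output: (4, 32, 142, 142)

Answer: (4, 32, 142, 142)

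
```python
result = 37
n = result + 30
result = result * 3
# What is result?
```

Trace:
`result = 37` → result = 37
`n = result + 30` → n = 67
`result = result * 3` → result = 111
So result = 111

Answer: 111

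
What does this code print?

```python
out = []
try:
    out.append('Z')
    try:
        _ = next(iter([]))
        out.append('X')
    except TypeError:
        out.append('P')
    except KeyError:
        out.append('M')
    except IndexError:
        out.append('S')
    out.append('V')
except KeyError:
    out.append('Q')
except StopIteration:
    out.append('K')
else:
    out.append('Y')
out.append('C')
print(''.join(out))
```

Execution trace: 'Z' (try body) → 'K' (except StopIteration) → 'C' (after the try/except). Output: ZKC

Answer: ZKC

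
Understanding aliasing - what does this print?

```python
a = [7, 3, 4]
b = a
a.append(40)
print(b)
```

Key concept: basic list aliasing.
Step by step:
`a = [7, 3, 4]` → a = [7, 3, 4]
`b = a` → b = [7, 3, 4] (same object as a)
`a.append(40)` → a = [7, 3, 4, 40] (same object as b); b = [7, 3, 4, 40] (same object as a)
`print(b)` → prints [7, 3, 4, 40]

Answer: [7, 3, 4, 40]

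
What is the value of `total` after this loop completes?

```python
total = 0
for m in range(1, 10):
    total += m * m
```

Sum of squares 1² to 9² = 285
`total` takes the values: 0 → 1 → 5 → 14 → 30 → 55 → 91 → 140 → 204 → 285

Answer: 285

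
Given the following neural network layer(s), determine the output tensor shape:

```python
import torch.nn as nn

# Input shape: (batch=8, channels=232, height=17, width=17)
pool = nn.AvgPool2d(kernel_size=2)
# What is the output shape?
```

Input: (8, 232, 17, 17) -> Output: (8, 232, 8, 8)

Answer: (8, 232, 8, 8)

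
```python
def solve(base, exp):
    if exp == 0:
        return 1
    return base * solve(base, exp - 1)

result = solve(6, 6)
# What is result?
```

solve(6, 6) = 6 * 6 * 6 * 6 * 6 * 6 = 46656

Answer: 46656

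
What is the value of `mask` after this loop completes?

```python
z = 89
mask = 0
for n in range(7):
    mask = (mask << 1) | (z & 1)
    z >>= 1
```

Reverse lowest 7 bits of 89
`mask` takes the values: 0 → 1 → 2 → 4 → 9 → 19 → 38 → 77

Answer: 77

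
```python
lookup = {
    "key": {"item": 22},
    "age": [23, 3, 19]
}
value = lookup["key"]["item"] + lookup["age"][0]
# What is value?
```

Trace:
`lookup = { ...` → lookup = {'key': {'item': 22}, 'age': [23, 3, 19]}
`value = lookup["key"]["item"] + lookup["age"][0]` → value = 45
So value = 45

Answer: 45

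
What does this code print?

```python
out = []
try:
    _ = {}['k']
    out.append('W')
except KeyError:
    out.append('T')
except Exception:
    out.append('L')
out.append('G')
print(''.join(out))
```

Execution trace: 'T' (except KeyError) → 'G' (after the try/except). Output: TG

Answer: TG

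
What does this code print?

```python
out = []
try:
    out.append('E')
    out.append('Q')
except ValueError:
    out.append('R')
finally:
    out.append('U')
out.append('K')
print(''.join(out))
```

Execution trace: 'E' (try body) → 'Q' (try body, no exception) → 'U' (finally) → 'K' (after the try/except). Output: EQUK

Answer: EQUK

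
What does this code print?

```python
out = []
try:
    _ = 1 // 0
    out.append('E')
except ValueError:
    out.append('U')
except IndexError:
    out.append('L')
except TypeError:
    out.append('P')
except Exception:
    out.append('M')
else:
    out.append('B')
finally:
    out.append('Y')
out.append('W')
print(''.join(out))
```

Execution trace: 'M' (except Exception) → 'Y' (finally) → 'W' (after the try/except). Output: MYW

Answer: MYW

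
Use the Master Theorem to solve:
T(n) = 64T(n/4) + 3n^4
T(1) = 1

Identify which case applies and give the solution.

a=64, b=4, f(n)=3n^4. log_4(64) = 3. Since c=4 > 3 and the regularity condition holds (64(n/4)^4 = (64/4^4)n^4 with 64/4^4 < 1), Case 3 applies: T(n) = Θ(f(n)) = O(n^4).

Answer: O(n^4) - Case 3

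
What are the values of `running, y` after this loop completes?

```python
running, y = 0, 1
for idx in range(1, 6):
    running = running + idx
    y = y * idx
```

Sum and factorial of 1 to 5
`running, y` takes the values: (0, 1) → (1, 1) → (3, 1) → (3, 2) → (6, 2) → (6, 6) → (10, 6) → (10, 24) → (15, 24) → (15, 120)

Answer: 15, 120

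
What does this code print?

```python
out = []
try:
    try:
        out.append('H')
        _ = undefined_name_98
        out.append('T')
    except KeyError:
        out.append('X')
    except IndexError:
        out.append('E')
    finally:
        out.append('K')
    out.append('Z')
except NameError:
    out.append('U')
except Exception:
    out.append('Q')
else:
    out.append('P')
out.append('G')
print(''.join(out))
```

Execution trace: 'H' (inner try body) → 'K' (inner finally) → 'U' (except NameError) → 'G' (after the try/except). Output: HKUG

Answer: HKUG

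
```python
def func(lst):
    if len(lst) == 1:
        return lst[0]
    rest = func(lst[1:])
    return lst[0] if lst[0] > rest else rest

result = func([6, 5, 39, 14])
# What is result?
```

Recursive max over [6, 5, 39, 14] = 39

Answer: 39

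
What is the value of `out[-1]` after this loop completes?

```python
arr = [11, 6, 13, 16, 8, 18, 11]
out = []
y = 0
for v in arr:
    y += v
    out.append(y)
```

Cumulative sum ends at 83
`out` takes the values: [] → [11] → [11, 17] → [11, 17, 30] → [11, 17, 30, 46] → [11, 17, 30, 46, 54] → [11, 17, 30, 46, 54, 72] → [11, 17, 30, 46, 54, 72, 83]
So `out[-1]` = 83

Answer: 83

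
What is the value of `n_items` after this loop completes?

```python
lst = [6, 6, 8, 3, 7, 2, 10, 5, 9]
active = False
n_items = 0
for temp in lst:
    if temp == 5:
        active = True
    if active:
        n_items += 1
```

Count elements after first 5 in [6, 6, 8, 3, 7, 2, 10, 5, 9]
`n_items` takes the values: 0 → 1 → 2

Answer: 2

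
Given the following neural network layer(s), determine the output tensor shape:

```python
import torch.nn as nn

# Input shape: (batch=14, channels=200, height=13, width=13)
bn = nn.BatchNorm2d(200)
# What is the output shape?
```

Input: (14, 200, 13, 13) -> Output: (14, 200, 13, 13)

Answer: (14, 200, 13, 13)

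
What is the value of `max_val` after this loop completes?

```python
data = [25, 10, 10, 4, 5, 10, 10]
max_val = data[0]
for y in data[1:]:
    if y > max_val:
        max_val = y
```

Maximum of [25, 10, 10, 4, 5, 10, 10]
`max_val` takes the values: 25

Answer: 25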